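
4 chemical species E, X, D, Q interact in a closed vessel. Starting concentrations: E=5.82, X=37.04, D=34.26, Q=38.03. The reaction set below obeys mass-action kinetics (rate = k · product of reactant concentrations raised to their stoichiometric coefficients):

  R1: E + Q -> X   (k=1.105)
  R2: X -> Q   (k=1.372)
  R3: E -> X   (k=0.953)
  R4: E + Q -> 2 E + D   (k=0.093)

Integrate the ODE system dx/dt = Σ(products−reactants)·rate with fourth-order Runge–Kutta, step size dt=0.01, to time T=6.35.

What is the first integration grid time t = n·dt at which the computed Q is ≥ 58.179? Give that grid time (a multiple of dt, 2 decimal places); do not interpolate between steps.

RK4 with dt=0.01: 635 steps to T=6.35. Trajectory (selected grid times):
t=0.00: E=5.82 X=37.04 D=34.26 Q=38.03
t=0.70: E=0.00 X=16.70 D=34.78 Q=58.00
t=0.71: E=0.00 X=16.47 D=34.78 Q=58.23
t=1.41: E=0.00 X=6.30 D=34.78 Q=68.39
t=2.12: E=0.00 X=2.38 D=34.78 Q=72.32
t=2.82: E=0.00 X=0.91 D=34.78 Q=73.79
t=3.53: E=0.00 X=0.34 D=34.78 Q=74.35
t=4.23: E=0.00 X=0.13 D=34.78 Q=74.57
t=4.94: E=0.00 X=0.05 D=34.78 Q=74.65
t=5.64: E=0.00 X=0.02 D=34.78 Q=74.68
t=6.35: E=0.00 X=0.01 D=34.78 Q=74.69
Q(0.70)=58.001 < 58.179 but Q(0.71)=58.228 ≥ 58.179, so the first grid time is t=0.71.

Threshold first reached at t = 0.71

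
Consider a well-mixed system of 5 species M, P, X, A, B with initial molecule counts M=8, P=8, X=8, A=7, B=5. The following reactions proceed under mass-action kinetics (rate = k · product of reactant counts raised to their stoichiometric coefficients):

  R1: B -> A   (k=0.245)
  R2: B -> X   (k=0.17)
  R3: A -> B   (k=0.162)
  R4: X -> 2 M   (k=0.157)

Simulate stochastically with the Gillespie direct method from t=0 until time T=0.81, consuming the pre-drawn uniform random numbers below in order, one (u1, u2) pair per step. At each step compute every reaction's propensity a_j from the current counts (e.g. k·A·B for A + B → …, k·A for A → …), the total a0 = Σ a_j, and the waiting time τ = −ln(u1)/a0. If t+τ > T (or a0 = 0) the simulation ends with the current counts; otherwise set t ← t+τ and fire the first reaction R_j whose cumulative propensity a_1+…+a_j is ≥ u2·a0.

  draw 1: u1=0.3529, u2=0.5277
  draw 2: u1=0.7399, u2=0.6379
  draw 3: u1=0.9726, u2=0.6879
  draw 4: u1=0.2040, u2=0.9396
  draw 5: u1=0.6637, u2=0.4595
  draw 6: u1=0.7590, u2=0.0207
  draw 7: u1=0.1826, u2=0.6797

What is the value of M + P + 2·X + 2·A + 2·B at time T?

Check how each reaction changes W = M + P + 2·X + 2·A + 2·B (weight of products minus weight of reactants):
R1: B -> A: (2·1) − (2·1) = 2 − 2 = 0
R2: B -> X: (2·1) − (2·1) = 2 − 2 = 0
R3: A -> B: (2·1) − (2·1) = 2 − 2 = 0
R4: X -> 2 M: (1·2) − (2·1) = 2 − 2 = 0
Every reaction leaves W unchanged, so W is conserved and no simulation is needed: W(T) = W(0) = 8 + 8 + 2·8 + 2·7 + 2·5 = 56

Value at T = 56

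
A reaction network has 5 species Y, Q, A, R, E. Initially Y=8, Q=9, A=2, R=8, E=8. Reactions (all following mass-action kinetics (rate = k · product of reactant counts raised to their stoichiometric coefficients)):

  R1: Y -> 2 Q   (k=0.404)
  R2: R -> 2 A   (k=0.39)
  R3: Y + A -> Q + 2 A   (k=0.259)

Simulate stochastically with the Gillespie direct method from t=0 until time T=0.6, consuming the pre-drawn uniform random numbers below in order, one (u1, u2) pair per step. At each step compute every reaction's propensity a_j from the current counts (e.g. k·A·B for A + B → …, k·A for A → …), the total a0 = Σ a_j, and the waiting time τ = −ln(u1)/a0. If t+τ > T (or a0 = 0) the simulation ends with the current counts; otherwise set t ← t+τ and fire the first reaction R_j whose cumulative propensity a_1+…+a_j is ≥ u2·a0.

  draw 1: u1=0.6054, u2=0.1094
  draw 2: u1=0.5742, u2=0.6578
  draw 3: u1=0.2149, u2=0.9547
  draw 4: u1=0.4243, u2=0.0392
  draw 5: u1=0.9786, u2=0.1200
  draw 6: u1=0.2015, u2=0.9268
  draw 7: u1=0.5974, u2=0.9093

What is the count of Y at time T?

t=0.000: Y=8 Q=9 A=2 R=8 E=8
Draw 1: a1=3.232, a2=3.120, a3=4.144, a0=10.496; τ=−ln(0.6054)/10.496=0.048 → t=0.048; u2·a0=0.1094·10.496=1.148 ≤ a1=3.232 → R1 fires; Y=7 Q=11 A=2 R=8 E=8
Draw 2: a1=2.828, a2=3.120, a3=3.626, a0=9.574; τ=−ln(0.5742)/9.574=0.058 → t=0.106; u2·a0=0.6578·9.574=6.298; a1+a2=5.948 < 6.298 ≤ a1+…+a3=9.574 → R3 fires; Y=6 Q=12 A=3 R=8 E=8
Draw 3: a1=2.424, a2=3.120, a3=4.662, a0=10.206; τ=−ln(0.2149)/10.206=0.151 → t=0.256; u2·a0=0.9547·10.206=9.744; a1+a2=5.544 < 9.744 ≤ a1+…+a3=10.206 → R3 fires; Y=5 Q=13 A=4 R=8 E=8
Draw 4: a1=2.020, a2=3.120, a3=5.180, a0=10.320; τ=−ln(0.4243)/10.320=0.083 → t=0.339; u2·a0=0.0392·10.320=0.405 ≤ a1=2.020 → R1 fires; Y=4 Q=15 A=4 R=8 E=8
Draw 5: a1=1.616, a2=3.120, a3=4.144, a0=8.880; τ=−ln(0.9786)/8.880=0.002 → t=0.342; u2·a0=0.1200·8.880=1.066 ≤ a1=1.616 → R1 fires; Y=3 Q=17 A=4 R=8 E=8
Draw 6: a1=1.212, a2=3.120, a3=3.108, a0=7.440; τ=−ln(0.2015)/7.440=0.215 → t=0.557; u2·a0=0.9268·7.440=6.895; a1+a2=4.332 < 6.895 ≤ a1+…+a3=7.440 → R3 fires; Y=2 Q=18 A=5 R=8 E=8
Draw 7: a1=0.808, a2=3.120, a3=2.590, a0=6.518; τ=−ln(0.5974)/6.518=0.079 → t=0.636 > T=0.6: stop.
Read off Y at T=0.6: 2

Y at T = 2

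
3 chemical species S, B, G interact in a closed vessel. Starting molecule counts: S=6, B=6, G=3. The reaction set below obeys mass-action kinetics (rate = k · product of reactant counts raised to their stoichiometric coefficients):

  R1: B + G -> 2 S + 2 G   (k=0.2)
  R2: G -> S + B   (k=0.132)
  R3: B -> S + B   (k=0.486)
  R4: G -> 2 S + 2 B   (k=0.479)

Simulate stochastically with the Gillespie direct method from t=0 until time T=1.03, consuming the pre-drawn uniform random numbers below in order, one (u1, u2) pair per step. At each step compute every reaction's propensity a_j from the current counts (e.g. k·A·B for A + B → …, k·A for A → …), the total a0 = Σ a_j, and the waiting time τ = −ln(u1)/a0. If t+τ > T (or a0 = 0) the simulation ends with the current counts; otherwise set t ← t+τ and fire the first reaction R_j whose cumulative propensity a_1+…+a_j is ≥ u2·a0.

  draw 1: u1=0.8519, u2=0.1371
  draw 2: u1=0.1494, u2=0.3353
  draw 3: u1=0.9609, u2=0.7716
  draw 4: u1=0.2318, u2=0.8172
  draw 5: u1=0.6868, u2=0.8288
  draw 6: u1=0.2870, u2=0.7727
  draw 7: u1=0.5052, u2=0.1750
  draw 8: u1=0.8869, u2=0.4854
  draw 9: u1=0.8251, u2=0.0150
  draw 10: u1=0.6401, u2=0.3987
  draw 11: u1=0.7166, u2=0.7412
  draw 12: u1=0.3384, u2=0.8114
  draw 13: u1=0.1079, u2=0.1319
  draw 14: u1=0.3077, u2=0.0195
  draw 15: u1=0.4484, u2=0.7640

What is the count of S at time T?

S at T = 32

t=0.000: S=6 B=6 G=3
Draw 1: a1=3.600, a2=0.396, a3=2.916, a4=1.437, a0=8.349; τ=−ln(0.8519)/8.349=0.019 → t=0.019; u2·a0=0.1371·8.349=1.145 ≤ a1=3.600 → R1 fires; S=8 B=5 G=4
Draw 2: a1=4.000, a2=0.528, a3=2.430, a4=1.916, a0=8.874; τ=−ln(0.1494)/8.874=0.214 → t=0.233; u2·a0=0.3353·8.874=2.975 ≤ a1=4.000 → R1 fires; S=10 B=4 G=5
Draw 3: a1=4.000, a2=0.660, a3=1.944, a4=2.395, a0=8.999; τ=−ln(0.9609)/8.999=0.004 → t=0.238; u2·a0=0.7716·8.999=6.944; a1+…+a3=6.604 < 6.944 ≤ a1+…+a4=8.999 → R4 fires; S=12 B=6 G=4
Draw 4: a1=4.800, a2=0.528, a3=2.916, a4=1.916, a0=10.160; τ=−ln(0.2318)/10.160=0.144 → t=0.382; u2·a0=0.8172·10.160=8.303; a1+…+a3=8.244 < 8.303 ≤ a1+…+a4=10.160 → R4 fires; S=14 B=8 G=3
Draw 5: a1=4.800, a2=0.396, a3=3.888, a4=1.437, a0=10.521; τ=−ln(0.6868)/10.521=0.036 → t=0.417; u2·a0=0.8288·10.521=8.720; a1+a2=5.196 < 8.720 ≤ a1+…+a3=9.084 → R3 fires; S=15 B=8 G=3
Draw 6: a1=4.800, a2=0.396, a3=3.888, a4=1.437, a0=10.521; τ=−ln(0.2870)/10.521=0.119 → t=0.536; u2·a0=0.7727·10.521=8.130; a1+a2=5.196 < 8.130 ≤ a1+…+a3=9.084 → R3 fires; S=16 B=8 G=3
Draw 7: a1=4.800, a2=0.396, a3=3.888, a4=1.437, a0=10.521; τ=−ln(0.5052)/10.521=0.065 → t=0.601; u2·a0=0.1750·10.521=1.841 ≤ a1=4.800 → R1 fires; S=18 B=7 G=4
Draw 8: a1=5.600, a2=0.528, a3=3.402, a4=1.916, a0=11.446; τ=−ln(0.8869)/11.446=0.010 → t=0.611; u2·a0=0.4854·11.446=5.556 ≤ a1=5.600 → R1 fires; S=20 B=6 G=5
Draw 9: a1=6.000, a2=0.660, a3=2.916, a4=2.395, a0=11.971; τ=−ln(0.8251)/11.971=0.016 → t=0.628; u2·a0=0.0150·11.971=0.180 ≤ a1=6.000 → R1 fires; S=22 B=5 G=6
Draw 10: a1=6.000, a2=0.792, a3=2.430, a4=2.874, a0=12.096; τ=−ln(0.6401)/12.096=0.037 → t=0.664; u2·a0=0.3987·12.096=4.823 ≤ a1=6.000 → R1 fires; S=24 B=4 G=7
Draw 11: a1=5.600, a2=0.924, a3=1.944, a4=3.353, a0=11.821; τ=−ln(0.7166)/11.821=0.028 → t=0.693; u2·a0=0.7412·11.821=8.762; a1+…+a3=8.468 < 8.762 ≤ a1+…+a4=11.821 → R4 fires; S=26 B=6 G=6
Draw 12: a1=7.200, a2=0.792, a3=2.916, a4=2.874, a0=13.782; τ=−ln(0.3384)/13.782=0.079 → t=0.771; u2·a0=0.8114·13.782=11.183; a1+…+a3=10.908 < 11.183 ≤ a1+…+a4=13.782 → R4 fires; S=28 B=8 G=5
Draw 13: a1=8.000, a2=0.660, a3=3.888, a4=2.395, a0=14.943; τ=−ln(0.1079)/14.943=0.149 → t=0.920; u2·a0=0.1319·14.943=1.971 ≤ a1=8.000 → R1 fires; S=30 B=7 G=6
Draw 14: a1=8.400, a2=0.792, a3=3.402, a4=2.874, a0=15.468; τ=−ln(0.3077)/15.468=0.076 → t=0.996; u2·a0=0.0195·15.468=0.302 ≤ a1=8.400 → R1 fires; S=32 B=6 G=7
Draw 15: a1=8.400, a2=0.924, a3=2.916, a4=3.353, a0=15.593; τ=−ln(0.4484)/15.593=0.051 → t=1.048 > T=1.03: stop.
Read off S at T=1.03: 32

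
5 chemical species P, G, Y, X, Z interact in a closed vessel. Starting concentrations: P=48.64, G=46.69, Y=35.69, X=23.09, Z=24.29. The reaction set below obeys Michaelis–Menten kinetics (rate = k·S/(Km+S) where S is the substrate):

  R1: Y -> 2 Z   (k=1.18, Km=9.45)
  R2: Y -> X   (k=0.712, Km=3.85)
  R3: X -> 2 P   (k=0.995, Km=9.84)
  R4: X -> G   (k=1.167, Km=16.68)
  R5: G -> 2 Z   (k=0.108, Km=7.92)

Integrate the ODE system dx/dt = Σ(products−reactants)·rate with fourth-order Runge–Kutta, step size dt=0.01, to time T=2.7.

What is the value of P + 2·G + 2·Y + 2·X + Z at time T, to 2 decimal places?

Value at T = 283.87

Check how each reaction changes W = P + 2·G + 2·Y + 2·X + Z (weight of products minus weight of reactants):
R1: Y -> 2 Z: (1·2) − (2·1) = 2 − 2 = 0
R2: Y -> X: (2·1) − (2·1) = 2 − 2 = 0
R3: X -> 2 P: (1·2) − (2·1) = 2 − 2 = 0
R4: X -> G: (2·1) − (2·1) = 2 − 2 = 0
R5: G -> 2 Z: (1·2) − (2·1) = 2 − 2 = 0
Every reaction leaves W unchanged, so W is conserved and no simulation is needed: W(T) = W(0) = 48.64 + 2·46.69 + 2·35.69 + 2·23.09 + 24.29 = 283.87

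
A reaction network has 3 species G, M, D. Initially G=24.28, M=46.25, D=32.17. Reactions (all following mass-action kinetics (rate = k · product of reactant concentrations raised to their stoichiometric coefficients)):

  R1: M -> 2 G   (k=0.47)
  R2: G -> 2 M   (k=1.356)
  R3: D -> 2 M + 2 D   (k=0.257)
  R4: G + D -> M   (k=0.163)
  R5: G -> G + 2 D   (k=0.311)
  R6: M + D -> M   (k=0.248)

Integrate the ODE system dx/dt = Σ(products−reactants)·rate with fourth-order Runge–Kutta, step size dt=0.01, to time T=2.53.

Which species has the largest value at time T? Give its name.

Dominant species at T: M

RK4 with dt=0.01: 253 steps to T=2.53. Trajectory (selected grid times):
t=0.00: G=24.28 M=46.25 D=32.17
t=0.28: G=23.64 M=63.75 D=0.98
t=0.56: G=30.68 M=76.30 D=0.80
t=0.84: G=38.47 M=92.80 D=0.82
t=1.12: G=47.62 M=113.59 D=0.83
t=1.41: G=59.11 M=140.38 D=0.83
t=1.69: G=72.69 M=172.35 D=0.83
t=1.97: G=89.33 M=211.66 D=0.83
t=2.25: G=109.75 M=259.95 D=0.83
t=2.53: G=134.82 M=319.25 D=0.83
At T=2.53: G=134.82 M=319.25 D=0.83; the largest is M.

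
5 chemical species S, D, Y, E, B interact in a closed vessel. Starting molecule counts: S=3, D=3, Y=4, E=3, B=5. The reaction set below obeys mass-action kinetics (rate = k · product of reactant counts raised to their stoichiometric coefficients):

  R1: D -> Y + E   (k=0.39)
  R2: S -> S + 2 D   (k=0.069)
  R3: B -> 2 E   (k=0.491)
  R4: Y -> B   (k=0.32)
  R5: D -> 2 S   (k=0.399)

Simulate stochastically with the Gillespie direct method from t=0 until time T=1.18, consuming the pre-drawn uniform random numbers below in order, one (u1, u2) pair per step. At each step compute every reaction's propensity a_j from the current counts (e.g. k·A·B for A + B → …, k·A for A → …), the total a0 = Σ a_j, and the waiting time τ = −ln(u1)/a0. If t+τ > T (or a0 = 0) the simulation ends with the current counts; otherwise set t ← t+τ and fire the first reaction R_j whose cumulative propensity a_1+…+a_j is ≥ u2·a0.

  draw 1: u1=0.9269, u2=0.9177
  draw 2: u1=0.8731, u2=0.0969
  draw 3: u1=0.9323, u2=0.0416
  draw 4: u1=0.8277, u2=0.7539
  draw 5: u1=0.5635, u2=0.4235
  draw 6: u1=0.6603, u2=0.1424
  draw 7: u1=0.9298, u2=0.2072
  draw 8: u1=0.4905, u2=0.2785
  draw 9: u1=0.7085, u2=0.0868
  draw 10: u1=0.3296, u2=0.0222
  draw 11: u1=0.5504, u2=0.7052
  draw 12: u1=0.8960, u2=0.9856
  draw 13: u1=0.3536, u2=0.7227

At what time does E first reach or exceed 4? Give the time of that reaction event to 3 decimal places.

t=0.000: S=3 D=3 Y=4 E=3 B=5
Draw 1: a1=1.170, a2=0.207, a3=2.455, a4=1.280, a5=1.197, a0=6.309; τ=−ln(0.9269)/6.309=0.012 → t=0.012; u2·a0=0.9177·6.309=5.790; a1+…+a4=5.112 < 5.790 ≤ a1+…+a5=6.309 → R5 fires; S=5 D=2 Y=4 E=3 B=5
Draw 2: a1=0.780, a2=0.345, a3=2.455, a4=1.280, a5=0.798, a0=5.658; τ=−ln(0.8731)/5.658=0.024 → t=0.036; u2·a0=0.0969·5.658=0.548 ≤ a1=0.780 → R1 fires; S=5 D=1 Y=5 E=4 B=5
Draw 3: a1=0.390, a2=0.345, a3=2.455, a4=1.600, a5=0.399, a0=5.189; τ=−ln(0.9323)/5.189=0.014 → t=0.050; u2·a0=0.0416·5.189=0.216 ≤ a1=0.390 → R1 fires; S=5 D=0 Y=6 E=5 B=5
Draw 4: a1=0.000, a2=0.345, a3=2.455, a4=1.920, a5=0.000, a0=4.720; τ=−ln(0.8277)/4.720=0.040 → t=0.090; u2·a0=0.7539·4.720=3.558; a1+…+a3=2.800 < 3.558 ≤ a1+…+a4=4.720 → R4 fires; S=5 D=0 Y=5 E=5 B=6
Draw 5: a1=0.000, a2=0.345, a3=2.946, a4=1.600, a5=0.000, a0=4.891; τ=−ln(0.5635)/4.891=0.117 → t=0.207; u2·a0=0.4235·4.891=2.071; a1+a2=0.345 < 2.071 ≤ a1+…+a3=3.291 → R3 fires; S=5 D=0 Y=5 E=7 B=5
Draw 6: a1=0.000, a2=0.345, a3=2.455, a4=1.600, a5=0.000, a0=4.400; τ=−ln(0.6603)/4.400=0.094 → t=0.301; u2·a0=0.1424·4.400=0.627; a1+a2=0.345 < 0.627 ≤ a1+…+a3=2.800 → R3 fires; S=5 D=0 Y=5 E=9 B=4
Draw 7: a1=0.000, a2=0.345, a3=1.964, a4=1.600, a5=0.000, a0=3.909; τ=−ln(0.9298)/3.909=0.019 → t=0.320; u2·a0=0.2072·3.909=0.810; a1+a2=0.345 < 0.810 ≤ a1+…+a3=2.309 → R3 fires; S=5 D=0 Y=5 E=11 B=3
Draw 8: a1=0.000, a2=0.345, a3=1.473, a4=1.600, a5=0.000, a0=3.418; τ=−ln(0.4905)/3.418=0.208 → t=0.528; u2·a0=0.2785·3.418=0.952; a1+a2=0.345 < 0.952 ≤ a1+…+a3=1.818 → R3 fires; S=5 D=0 Y=5 E=13 B=2
Draw 9: a1=0.000, a2=0.345, a3=0.982, a4=1.600, a5=0.000, a0=2.927; τ=−ln(0.7085)/2.927=0.118 → t=0.646; u2·a0=0.0868·2.927=0.254; a1=0.000 < 0.254 ≤ a1+a2=0.345 → R2 fires; S=5 D=2 Y=5 E=13 B=2
Draw 10: a1=0.780, a2=0.345, a3=0.982, a4=1.600, a5=0.798, a0=4.505; τ=−ln(0.3296)/4.505=0.246 → t=0.892; u2·a0=0.0222·4.505=0.100 ≤ a1=0.780 → R1 fires; S=5 D=1 Y=6 E=14 B=2
Draw 11: a1=0.390, a2=0.345, a3=0.982, a4=1.920, a5=0.399, a0=4.036; τ=−ln(0.5504)/4.036=0.148 → t=1.040; u2·a0=0.7052·4.036=2.846; a1+…+a3=1.717 < 2.846 ≤ a1+…+a4=3.637 → R4 fires; S=5 D=1 Y=5 E=14 B=3
Draw 12: a1=0.390, a2=0.345, a3=1.473, a4=1.600, a5=0.399, a0=4.207; τ=−ln(0.8960)/4.207=0.026 → t=1.066; u2·a0=0.9856·4.207=4.146; a1+…+a4=3.808 < 4.146 ≤ a1+…+a5=4.207 → R5 fires; S=7 D=0 Y=5 E=14 B=3
Draw 13: a1=0.000, a2=0.483, a3=1.473, a4=1.600, a5=0.000, a0=3.556; τ=−ln(0.3536)/3.556=0.292 → t=1.359 > T=1.18: stop.
E first becomes ≥ 4 when it reaches 4 at the event at t=0.036.

Threshold first reached at t = 0.036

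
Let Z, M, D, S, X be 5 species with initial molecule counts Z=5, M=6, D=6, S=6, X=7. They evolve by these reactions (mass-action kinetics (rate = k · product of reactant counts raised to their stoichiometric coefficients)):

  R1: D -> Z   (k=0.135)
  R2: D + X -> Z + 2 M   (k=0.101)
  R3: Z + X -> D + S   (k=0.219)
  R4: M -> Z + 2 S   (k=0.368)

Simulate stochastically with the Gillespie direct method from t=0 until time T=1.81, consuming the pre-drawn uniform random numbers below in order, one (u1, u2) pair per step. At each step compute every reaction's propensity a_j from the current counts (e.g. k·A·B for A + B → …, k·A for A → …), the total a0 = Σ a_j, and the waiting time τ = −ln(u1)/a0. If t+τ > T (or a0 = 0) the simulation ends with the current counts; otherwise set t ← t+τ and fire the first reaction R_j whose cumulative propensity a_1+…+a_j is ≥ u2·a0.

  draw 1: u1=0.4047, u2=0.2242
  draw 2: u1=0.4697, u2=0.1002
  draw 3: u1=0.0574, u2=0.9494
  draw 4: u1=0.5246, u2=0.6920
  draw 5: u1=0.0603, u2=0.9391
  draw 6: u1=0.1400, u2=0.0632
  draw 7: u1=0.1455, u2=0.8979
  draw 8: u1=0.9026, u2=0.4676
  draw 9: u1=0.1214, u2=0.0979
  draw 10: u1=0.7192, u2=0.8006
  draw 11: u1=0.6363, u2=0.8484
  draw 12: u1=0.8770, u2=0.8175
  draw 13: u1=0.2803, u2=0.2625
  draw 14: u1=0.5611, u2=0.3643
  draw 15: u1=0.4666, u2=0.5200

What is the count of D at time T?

D at T = 5

t=0.000: Z=5 M=6 D=6 S=6 X=7
Draw 1: a1=0.810, a2=4.242, a3=7.665, a4=2.208, a0=14.925; τ=−ln(0.4047)/14.925=0.061 → t=0.061; u2·a0=0.2242·14.925=3.346; a1=0.810 < 3.346 ≤ a1+a2=5.052 → R2 fires; Z=6 M=8 D=5 S=6 X=6
Draw 2: a1=0.675, a2=3.030, a3=7.884, a4=2.944, a0=14.533; τ=−ln(0.4697)/14.533=0.052 → t=0.113; u2·a0=0.1002·14.533=1.456; a1=0.675 < 1.456 ≤ a1+a2=3.705 → R2 fires; Z=7 M=10 D=4 S=6 X=5
Draw 3: a1=0.540, a2=2.020, a3=7.665, a4=3.680, a0=13.905; τ=−ln(0.0574)/13.905=0.206 → t=0.318; u2·a0=0.9494·13.905=13.201; a1+…+a3=10.225 < 13.201 ≤ a1+…+a4=13.905 → R4 fires; Z=8 M=9 D=4 S=8 X=5
Draw 4: a1=0.540, a2=2.020, a3=8.760, a4=3.312, a0=14.632; τ=−ln(0.5246)/14.632=0.044 → t=0.362; u2·a0=0.6920·14.632=10.125; a1+a2=2.560 < 10.125 ≤ a1+…+a3=11.320 → R3 fires; Z=7 M=9 D=5 S=9 X=4
Draw 5: a1=0.675, a2=2.020, a3=6.132, a4=3.312, a0=12.139; τ=−ln(0.0603)/12.139=0.231 → t=0.594; u2·a0=0.9391·12.139=11.400; a1+…+a3=8.827 < 11.400 ≤ a1+…+a4=12.139 → R4 fires; Z=8 M=8 D=5 S=11 X=4
Draw 6: a1=0.675, a2=2.020, a3=7.008, a4=2.944, a0=12.647; τ=−ln(0.1400)/12.647=0.155 → t=0.749; u2·a0=0.0632·12.647=0.799; a1=0.675 < 0.799 ≤ a1+a2=2.695 → R2 fires; Z=9 M=10 D=4 S=11 X=3
Draw 7: a1=0.540, a2=1.212, a3=5.913, a4=3.680, a0=11.345; τ=−ln(0.1455)/11.345=0.170 → t=0.919; u2·a0=0.8979·11.345=10.187; a1+…+a3=7.665 < 10.187 ≤ a1+…+a4=11.345 → R4 fires; Z=10 M=9 D=4 S=13 X=3
Draw 8: a1=0.540, a2=1.212, a3=6.570, a4=3.312, a0=11.634; τ=−ln(0.9026)/11.634=0.009 → t=0.928; u2·a0=0.4676·11.634=5.440; a1+a2=1.752 < 5.440 ≤ a1+…+a3=8.322 → R3 fires; Z=9 M=9 D=5 S=14 X=2
Draw 9: a1=0.675, a2=1.010, a3=3.942, a4=3.312, a0=8.939; τ=−ln(0.1214)/8.939=0.236 → t=1.164; u2·a0=0.0979·8.939=0.875; a1=0.675 < 0.875 ≤ a1+a2=1.685 → R2 fires; Z=10 M=11 D=4 S=14 X=1
Draw 10: a1=0.540, a2=0.404, a3=2.190, a4=4.048, a0=7.182; τ=−ln(0.7192)/7.182=0.046 → t=1.210; u2·a0=0.8006·7.182=5.750; a1+…+a3=3.134 < 5.750 ≤ a1+…+a4=7.182 → R4 fires; Z=11 M=10 D=4 S=16 X=1
Draw 11: a1=0.540, a2=0.404, a3=2.409, a4=3.680, a0=7.033; τ=−ln(0.6363)/7.033=0.064 → t=1.274; u2·a0=0.8484·7.033=5.967; a1+…+a3=3.353 < 5.967 ≤ a1+…+a4=7.033 → R4 fires; Z=12 M=9 D=4 S=18 X=1
Draw 12: a1=0.540, a2=0.404, a3=2.628, a4=3.312, a0=6.884; τ=−ln(0.8770)/6.884=0.019 → t=1.293; u2·a0=0.8175·6.884=5.628; a1+…+a3=3.572 < 5.628 ≤ a1+…+a4=6.884 → R4 fires; Z=13 M=8 D=4 S=20 X=1
Draw 13: a1=0.540, a2=0.404, a3=2.847, a4=2.944, a0=6.735; τ=−ln(0.2803)/6.735=0.189 → t=1.482; u2·a0=0.2625·6.735=1.768; a1+a2=0.944 < 1.768 ≤ a1+…+a3=3.791 → R3 fires; Z=12 M=8 D=5 S=21 X=0
Draw 14: a1=0.675, a2=0.000, a3=0.000, a4=2.944, a0=3.619; τ=−ln(0.5611)/3.619=0.160 → t=1.641; u2·a0=0.3643·3.619=1.318; a1+…+a3=0.675 < 1.318 ≤ a1+…+a4=3.619 → R4 fires; Z=13 M=7 D=5 S=23 X=0
Draw 15: a1=0.675, a2=0.000, a3=0.000, a4=2.576, a0=3.251; τ=−ln(0.4666)/3.251=0.234 → t=1.876 > T=1.81: stop.
Read off D at T=1.81: 5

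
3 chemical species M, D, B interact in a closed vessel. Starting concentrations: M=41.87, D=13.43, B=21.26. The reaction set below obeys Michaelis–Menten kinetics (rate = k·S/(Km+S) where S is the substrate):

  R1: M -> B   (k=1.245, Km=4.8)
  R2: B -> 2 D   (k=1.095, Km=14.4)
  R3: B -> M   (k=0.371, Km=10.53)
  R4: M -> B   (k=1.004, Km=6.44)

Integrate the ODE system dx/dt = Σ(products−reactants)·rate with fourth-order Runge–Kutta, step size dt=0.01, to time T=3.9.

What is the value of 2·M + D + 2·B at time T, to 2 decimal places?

Value at T = 139.69

Check how each reaction changes W = 2·M + D + 2·B (weight of products minus weight of reactants):
R1: M -> B: (2·1) − (2·1) = 2 − 2 = 0
R2: B -> 2 D: (1·2) − (2·1) = 2 − 2 = 0
R3: B -> M: (2·1) − (2·1) = 2 − 2 = 0
R4: M -> B: (2·1) − (2·1) = 2 − 2 = 0
Every reaction leaves W unchanged, so W is conserved and no simulation is needed: W(T) = W(0) = 2·41.87 + 13.43 + 2·21.26 = 139.69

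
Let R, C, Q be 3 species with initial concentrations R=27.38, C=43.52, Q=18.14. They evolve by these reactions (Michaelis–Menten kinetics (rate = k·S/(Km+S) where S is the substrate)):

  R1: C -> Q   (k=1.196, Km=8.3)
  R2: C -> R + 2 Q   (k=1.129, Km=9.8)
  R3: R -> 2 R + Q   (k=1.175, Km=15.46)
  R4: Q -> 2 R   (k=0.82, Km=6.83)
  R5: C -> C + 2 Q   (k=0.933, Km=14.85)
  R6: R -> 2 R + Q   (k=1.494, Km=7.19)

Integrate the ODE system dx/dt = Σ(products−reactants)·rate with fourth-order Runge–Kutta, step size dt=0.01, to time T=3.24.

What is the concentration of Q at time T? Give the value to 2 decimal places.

RK4 with dt=0.01: 324 steps to T=3.24. Trajectory (selected grid times):
t=0.00: R=27.38 C=43.52 Q=18.14
t=0.36: R=28.85 C=42.83 Q=20.15
t=0.72: R=30.33 C=42.14 Q=22.15
t=1.08: R=31.84 C=41.45 Q=24.16
t=1.44: R=33.36 C=40.76 Q=26.16
t=1.80: R=34.89 C=40.08 Q=28.16
t=2.16: R=36.44 C=39.40 Q=30.16
t=2.52: R=38.00 C=38.72 Q=32.16
t=2.88: R=39.57 C=38.04 Q=34.16
t=3.24: R=41.15 C=37.36 Q=36.16
Read off Q at T=3.24: 36.16

Q at T = 36.16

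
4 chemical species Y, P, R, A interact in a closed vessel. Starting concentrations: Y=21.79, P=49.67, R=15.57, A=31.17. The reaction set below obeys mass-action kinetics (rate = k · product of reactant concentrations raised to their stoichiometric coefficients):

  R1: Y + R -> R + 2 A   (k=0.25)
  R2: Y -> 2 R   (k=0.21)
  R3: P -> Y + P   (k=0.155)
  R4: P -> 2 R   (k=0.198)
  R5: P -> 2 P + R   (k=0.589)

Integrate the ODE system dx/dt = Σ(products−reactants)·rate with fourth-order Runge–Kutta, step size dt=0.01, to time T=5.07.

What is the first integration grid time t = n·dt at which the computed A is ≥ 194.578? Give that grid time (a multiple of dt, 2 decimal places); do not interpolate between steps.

RK4 with dt=0.01: 507 steps to T=5.07. Trajectory (selected grid times):
t=0.00: Y=21.79 P=49.67 R=15.57 A=31.17
t=0.56: Y=1.09 P=61.83 R=47.90 A=80.51
t=1.13: Y=0.56 P=77.26 R=86.96 A=93.63
t=1.69: Y=0.44 P=96.18 R=134.72 A=108.74
t=2.25: Y=0.38 P=119.72 R=194.13 A=127.43
t=2.82: Y=0.34 P=149.61 R=269.51 A=151.12
t=3.38: Y=0.32 P=186.23 R=361.84 A=180.13
t=3.61: Y=0.31 P=203.75 R=406.02 A=194.01
t=3.62: Y=0.31 P=204.55 R=408.03 A=194.64
t=3.94: Y=0.30 P=231.82 R=476.75 A=216.23
t=4.51: Y=0.29 P=289.69 R=622.62 A=262.07
t=5.07: Y=0.28 P=360.60 R=801.32 A=318.25
A(3.61)=194.009 < 194.578 but A(3.62)=194.641 ≥ 194.578, so the first grid time is t=3.62.

Threshold first reached at t = 3.62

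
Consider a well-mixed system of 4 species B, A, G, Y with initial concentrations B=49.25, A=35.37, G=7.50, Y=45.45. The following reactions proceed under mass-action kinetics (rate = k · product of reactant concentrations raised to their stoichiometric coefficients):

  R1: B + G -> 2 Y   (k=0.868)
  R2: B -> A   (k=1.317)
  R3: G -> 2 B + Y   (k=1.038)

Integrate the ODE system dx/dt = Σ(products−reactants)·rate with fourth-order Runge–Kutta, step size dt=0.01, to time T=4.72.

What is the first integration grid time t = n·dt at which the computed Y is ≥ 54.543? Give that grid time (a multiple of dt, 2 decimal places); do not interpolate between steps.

Threshold first reached at t = 0.03

RK4 with dt=0.01: 472 steps to T=4.72. Trajectory (selected grid times):
t=0.00: B=49.25 A=35.37 G=7.50 Y=45.45
t=0.02: B=44.13 A=36.59 G=3.28 Y=53.77
t=0.03: B=42.59 A=37.16 G=2.23 Y=55.85
t=0.52: B=21.23 A=56.49 G=0.00 Y=60.25
t=1.05: B=10.56 A=67.15 G=0.00 Y=60.25
t=1.57: B=5.33 A=72.39 G=0.00 Y=60.25
t=2.10: B=2.65 A=75.06 G=0.00 Y=60.25
t=2.62: B=1.34 A=76.38 G=0.00 Y=60.25
t=3.15: B=0.66 A=77.05 G=0.00 Y=60.25
t=3.67: B=0.34 A=77.38 G=0.00 Y=60.25
t=4.20: B=0.17 A=77.55 G=0.00 Y=60.25
t=4.72: B=0.08 A=77.63 G=0.00 Y=60.25
Y(0.02)=53.775 < 54.543 but Y(0.03)=55.852 ≥ 54.543, so the first grid time is t=0.03.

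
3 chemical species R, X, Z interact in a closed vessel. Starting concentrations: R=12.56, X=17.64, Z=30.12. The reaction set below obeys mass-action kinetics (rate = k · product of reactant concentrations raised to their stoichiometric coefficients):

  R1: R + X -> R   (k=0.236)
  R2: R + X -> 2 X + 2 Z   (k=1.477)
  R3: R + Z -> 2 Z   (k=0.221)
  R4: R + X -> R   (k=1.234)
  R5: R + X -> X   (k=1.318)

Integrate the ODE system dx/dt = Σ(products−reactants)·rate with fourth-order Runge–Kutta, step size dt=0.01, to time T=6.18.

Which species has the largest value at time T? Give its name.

Dominant species at T: Z

RK4 with dt=0.01: 618 steps to T=6.18. Trajectory (selected grid times):
t=0.00: R=12.56 X=17.64 Z=30.12
t=0.69: R=0.00 X=17.67 Z=43.29
t=1.37: R=0.00 X=17.67 Z=43.29
t=2.06: R=0.00 X=17.67 Z=43.29
t=2.75: R=0.00 X=17.67 Z=43.29
t=3.43: R=0.00 X=17.67 Z=43.29
t=4.12: R=0.00 X=17.67 Z=43.29
t=4.81: R=0.00 X=17.67 Z=43.29
t=5.49: R=0.00 X=17.67 Z=43.29
t=6.18: R=0.00 X=17.67 Z=43.29
At T=6.18: R=0.00 X=17.67 Z=43.29; the largest is Z.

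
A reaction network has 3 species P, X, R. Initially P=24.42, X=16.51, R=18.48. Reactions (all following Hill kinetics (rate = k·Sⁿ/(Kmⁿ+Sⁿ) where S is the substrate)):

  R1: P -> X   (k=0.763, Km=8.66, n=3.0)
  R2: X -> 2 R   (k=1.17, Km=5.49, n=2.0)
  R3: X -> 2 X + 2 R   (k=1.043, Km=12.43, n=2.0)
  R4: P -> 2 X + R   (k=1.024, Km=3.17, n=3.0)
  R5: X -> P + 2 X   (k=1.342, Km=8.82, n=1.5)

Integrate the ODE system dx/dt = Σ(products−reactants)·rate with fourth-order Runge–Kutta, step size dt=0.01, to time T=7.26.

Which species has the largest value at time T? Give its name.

Dominant species at T: R

RK4 with dt=0.01: 726 steps to T=7.26. Trajectory (selected grid times):
t=0.00: P=24.42 X=16.51 R=18.48
t=0.81: P=23.81 X=19.27 R=22.18
t=1.61: P=23.25 X=22.06 R=25.97
t=2.42: P=22.72 X=24.94 R=29.91
t=3.23: P=22.22 X=27.88 R=33.94
t=4.03: P=21.75 X=30.81 R=37.98
t=4.84: P=21.29 X=33.81 R=42.12
t=5.65: P=20.85 X=36.83 R=46.30
t=6.45: P=20.44 X=39.84 R=50.46
t=7.26: P=20.03 X=42.90 R=54.70
At T=7.26: P=20.03 X=42.90 R=54.70; the largest is R.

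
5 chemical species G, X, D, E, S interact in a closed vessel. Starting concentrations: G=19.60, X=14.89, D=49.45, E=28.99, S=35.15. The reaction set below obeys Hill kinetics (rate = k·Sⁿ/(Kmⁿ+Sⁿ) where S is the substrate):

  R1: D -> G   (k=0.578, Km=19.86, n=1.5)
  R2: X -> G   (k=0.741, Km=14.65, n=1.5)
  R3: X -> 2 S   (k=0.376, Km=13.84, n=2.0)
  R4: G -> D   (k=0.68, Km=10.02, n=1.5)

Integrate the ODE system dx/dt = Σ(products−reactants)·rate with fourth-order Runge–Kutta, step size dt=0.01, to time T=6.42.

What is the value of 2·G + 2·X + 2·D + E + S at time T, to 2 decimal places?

Value at T = 232.02

Check how each reaction changes W = 2·G + 2·X + 2·D + E + S (weight of products minus weight of reactants):
R1: D -> G: (2·1) − (2·1) = 2 − 2 = 0
R2: X -> G: (2·1) − (2·1) = 2 − 2 = 0
R3: X -> 2 S: (1·2) − (2·1) = 2 − 2 = 0
R4: G -> D: (2·1) − (2·1) = 2 − 2 = 0
Every reaction leaves W unchanged, so W is conserved and no simulation is needed: W(T) = W(0) = 2·19.60 + 2·14.89 + 2·49.45 + 28.99 + 35.15 = 232.02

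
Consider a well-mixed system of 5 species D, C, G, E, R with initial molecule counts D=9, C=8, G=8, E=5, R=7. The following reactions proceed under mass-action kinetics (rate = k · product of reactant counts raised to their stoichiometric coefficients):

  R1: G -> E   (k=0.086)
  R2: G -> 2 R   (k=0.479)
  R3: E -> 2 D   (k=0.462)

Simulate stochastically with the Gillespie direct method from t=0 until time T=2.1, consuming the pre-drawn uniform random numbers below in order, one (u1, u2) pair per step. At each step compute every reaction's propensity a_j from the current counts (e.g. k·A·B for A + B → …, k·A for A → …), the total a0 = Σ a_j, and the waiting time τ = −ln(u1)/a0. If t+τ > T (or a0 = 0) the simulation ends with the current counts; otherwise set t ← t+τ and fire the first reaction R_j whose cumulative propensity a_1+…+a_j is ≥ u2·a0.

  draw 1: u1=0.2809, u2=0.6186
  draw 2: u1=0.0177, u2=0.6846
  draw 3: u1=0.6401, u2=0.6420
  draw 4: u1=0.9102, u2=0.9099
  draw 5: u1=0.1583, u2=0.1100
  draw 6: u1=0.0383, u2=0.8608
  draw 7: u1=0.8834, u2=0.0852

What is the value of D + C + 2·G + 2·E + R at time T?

Check how each reaction changes W = D + C + 2·G + 2·E + R (weight of products minus weight of reactants):
R1: G -> E: (2·1) − (2·1) = 2 − 2 = 0
R2: G -> 2 R: (1·2) − (2·1) = 2 − 2 = 0
R3: E -> 2 D: (1·2) − (2·1) = 2 − 2 = 0
Every reaction leaves W unchanged, so W is conserved and no simulation is needed: W(T) = W(0) = 9 + 8 + 2·8 + 2·5 + 7 = 50

Value at T = 50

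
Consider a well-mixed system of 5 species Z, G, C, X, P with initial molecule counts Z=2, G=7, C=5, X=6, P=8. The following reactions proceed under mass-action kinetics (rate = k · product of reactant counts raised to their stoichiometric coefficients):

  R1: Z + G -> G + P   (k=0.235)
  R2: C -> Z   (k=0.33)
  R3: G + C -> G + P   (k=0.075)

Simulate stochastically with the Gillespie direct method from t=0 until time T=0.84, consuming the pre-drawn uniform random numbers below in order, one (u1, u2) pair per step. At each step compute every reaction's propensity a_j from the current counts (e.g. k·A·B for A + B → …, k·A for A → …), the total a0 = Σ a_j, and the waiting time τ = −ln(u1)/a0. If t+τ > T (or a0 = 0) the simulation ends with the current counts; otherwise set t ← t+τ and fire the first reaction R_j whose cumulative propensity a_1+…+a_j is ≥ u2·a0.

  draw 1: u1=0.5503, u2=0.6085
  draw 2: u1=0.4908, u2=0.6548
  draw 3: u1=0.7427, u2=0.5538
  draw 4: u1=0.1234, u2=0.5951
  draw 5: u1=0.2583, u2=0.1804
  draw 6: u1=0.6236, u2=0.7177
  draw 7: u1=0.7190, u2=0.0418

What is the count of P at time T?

P at T = 12

t=0.000: Z=2 G=7 C=5 X=6 P=8
Draw 1: a1=3.290, a2=1.650, a3=2.625, a0=7.565; τ=−ln(0.5503)/7.565=0.079 → t=0.079; u2·a0=0.6085·7.565=4.603; a1=3.290 < 4.603 ≤ a1+a2=4.940 → R2 fires; Z=3 G=7 C=4 X=6 P=8
Draw 2: a1=4.935, a2=1.320, a3=2.100, a0=8.355; τ=−ln(0.4908)/8.355=0.085 → t=0.164; u2·a0=0.6548·8.355=5.471; a1=4.935 < 5.471 ≤ a1+a2=6.255 → R2 fires; Z=4 G=7 C=3 X=6 P=8
Draw 3: a1=6.580, a2=0.990, a3=1.575, a0=9.145; τ=−ln(0.7427)/9.145=0.033 → t=0.197; u2·a0=0.5538·9.145=5.065 ≤ a1=6.580 → R1 fires; Z=3 G=7 C=3 X=6 P=9
Draw 4: a1=4.935, a2=0.990, a3=1.575, a0=7.500; τ=−ln(0.1234)/7.500=0.279 → t=0.476; u2·a0=0.5951·7.500=4.463 ≤ a1=4.935 → R1 fires; Z=2 G=7 C=3 X=6 P=10
Draw 5: a1=3.290, a2=0.990, a3=1.575, a0=5.855; τ=−ln(0.2583)/5.855=0.231 → t=0.707; u2·a0=0.1804·5.855=1.056 ≤ a1=3.290 → R1 fires; Z=1 G=7 C=3 X=6 P=11
Draw 6: a1=1.645, a2=0.990, a3=1.575, a0=4.210; τ=−ln(0.6236)/4.210=0.112 → t=0.819; u2·a0=0.7177·4.210=3.022; a1+a2=2.635 < 3.022 ≤ a1+…+a3=4.210 → R3 fires; Z=1 G=7 C=2 X=6 P=12
Draw 7: a1=1.645, a2=0.660, a3=1.050, a0=3.355; τ=−ln(0.7190)/3.355=0.098 → t=0.917 > T=0.84: stop.
Read off P at T=0.84: 12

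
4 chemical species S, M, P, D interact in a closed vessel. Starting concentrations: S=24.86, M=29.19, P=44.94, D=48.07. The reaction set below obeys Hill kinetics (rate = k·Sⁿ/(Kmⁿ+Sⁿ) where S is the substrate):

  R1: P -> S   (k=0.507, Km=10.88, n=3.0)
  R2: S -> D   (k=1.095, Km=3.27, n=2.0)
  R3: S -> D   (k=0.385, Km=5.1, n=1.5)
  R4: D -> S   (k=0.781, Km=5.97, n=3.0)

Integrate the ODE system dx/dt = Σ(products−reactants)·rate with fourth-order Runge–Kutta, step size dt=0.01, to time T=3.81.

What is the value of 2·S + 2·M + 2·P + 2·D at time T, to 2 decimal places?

Check how each reaction changes W = 2·S + 2·M + 2·P + 2·D (weight of products minus weight of reactants):
R1: P -> S: (2·1) − (2·1) = 2 − 2 = 0
R2: S -> D: (2·1) − (2·1) = 2 − 2 = 0
R3: S -> D: (2·1) − (2·1) = 2 − 2 = 0
R4: D -> S: (2·1) − (2·1) = 2 − 2 = 0
Every reaction leaves W unchanged, so W is conserved and no simulation is needed: W(T) = W(0) = 2·24.86 + 2·29.19 + 2·44.94 + 2·48.07 = 294.12

Value at T = 294.12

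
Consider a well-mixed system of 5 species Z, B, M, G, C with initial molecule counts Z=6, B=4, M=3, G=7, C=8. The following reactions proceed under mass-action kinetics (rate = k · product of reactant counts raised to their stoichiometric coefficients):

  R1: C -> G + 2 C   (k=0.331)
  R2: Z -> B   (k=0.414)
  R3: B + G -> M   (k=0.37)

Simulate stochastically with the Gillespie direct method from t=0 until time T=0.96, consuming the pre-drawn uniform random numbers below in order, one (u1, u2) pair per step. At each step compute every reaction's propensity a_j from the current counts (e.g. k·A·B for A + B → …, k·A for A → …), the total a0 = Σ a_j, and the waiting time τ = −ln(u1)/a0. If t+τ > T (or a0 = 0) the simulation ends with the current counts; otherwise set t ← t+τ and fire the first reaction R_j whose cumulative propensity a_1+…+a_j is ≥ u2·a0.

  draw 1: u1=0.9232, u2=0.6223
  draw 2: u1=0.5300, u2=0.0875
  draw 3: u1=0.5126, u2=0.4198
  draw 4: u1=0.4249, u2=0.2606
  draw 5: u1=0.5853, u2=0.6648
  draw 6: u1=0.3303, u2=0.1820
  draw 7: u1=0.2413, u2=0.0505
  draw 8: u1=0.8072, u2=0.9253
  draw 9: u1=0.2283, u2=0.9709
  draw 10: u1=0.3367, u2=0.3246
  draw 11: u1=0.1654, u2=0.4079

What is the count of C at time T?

C at T = 13

t=0.000: Z=6 B=4 M=3 G=7 C=8
Draw 1: a1=2.648, a2=2.484, a3=10.360, a0=15.492; τ=−ln(0.9232)/15.492=0.005 → t=0.005; u2·a0=0.6223·15.492=9.641; a1+a2=5.132 < 9.641 ≤ a1+…+a3=15.492 → R3 fires; Z=6 B=3 M=4 G=6 C=8
Draw 2: a1=2.648, a2=2.484, a3=6.660, a0=11.792; τ=−ln(0.5300)/11.792=0.054 → t=0.059; u2·a0=0.0875·11.792=1.032 ≤ a1=2.648 → R1 fires; Z=6 B=3 M=4 G=7 C=9
Draw 3: a1=2.979, a2=2.484, a3=7.770, a0=13.233; τ=−ln(0.5126)/13.233=0.050 → t=0.109; u2·a0=0.4198·13.233=5.555; a1+a2=5.463 < 5.555 ≤ a1+…+a3=13.233 → R3 fires; Z=6 B=2 M=5 G=6 C=9
Draw 4: a1=2.979, a2=2.484, a3=4.440, a0=9.903; τ=−ln(0.4249)/9.903=0.086 → t=0.196; u2·a0=0.2606·9.903=2.581 ≤ a1=2.979 → R1 fires; Z=6 B=2 M=5 G=7 C=10
Draw 5: a1=3.310, a2=2.484, a3=5.180, a0=10.974; τ=−ln(0.5853)/10.974=0.049 → t=0.245; u2·a0=0.6648·10.974=7.296; a1+a2=5.794 < 7.296 ≤ a1+…+a3=10.974 → R3 fires; Z=6 B=1 M=6 G=6 C=10
Draw 6: a1=3.310, a2=2.484, a3=2.220, a0=8.014; τ=−ln(0.3303)/8.014=0.138 → t=0.383; u2·a0=0.1820·8.014=1.459 ≤ a1=3.310 → R1 fires; Z=6 B=1 M=6 G=7 C=11
Draw 7: a1=3.641, a2=2.484, a3=2.590, a0=8.715; τ=−ln(0.2413)/8.715=0.163 → t=0.546; u2·a0=0.0505·8.715=0.440 ≤ a1=3.641 → R1 fires; Z=6 B=1 M=6 G=8 C=12
Draw 8: a1=3.972, a2=2.484, a3=2.960, a0=9.416; τ=−ln(0.8072)/9.416=0.023 → t=0.569; u2·a0=0.9253·9.416=8.713; a1+a2=6.456 < 8.713 ≤ a1+…+a3=9.416 → R3 fires; Z=6 B=0 M=7 G=7 C=12
Draw 9: a1=3.972, a2=2.484, a3=0.000, a0=6.456; τ=−ln(0.2283)/6.456=0.229 → t=0.798; u2·a0=0.9709·6.456=6.268; a1=3.972 < 6.268 ≤ a1+a2=6.456 → R2 fires; Z=5 B=1 M=7 G=7 C=12
Draw 10: a1=3.972, a2=2.070, a3=2.590, a0=8.632; τ=−ln(0.3367)/8.632=0.126 → t=0.924; u2·a0=0.3246·8.632=2.802 ≤ a1=3.972 → R1 fires; Z=5 B=1 M=7 G=8 C=13
Draw 11: a1=4.303, a2=2.070, a3=2.960, a0=9.333; τ=−ln(0.1654)/9.333=0.193 → t=1.117 > T=0.96: stop.
Read off C at T=0.96: 13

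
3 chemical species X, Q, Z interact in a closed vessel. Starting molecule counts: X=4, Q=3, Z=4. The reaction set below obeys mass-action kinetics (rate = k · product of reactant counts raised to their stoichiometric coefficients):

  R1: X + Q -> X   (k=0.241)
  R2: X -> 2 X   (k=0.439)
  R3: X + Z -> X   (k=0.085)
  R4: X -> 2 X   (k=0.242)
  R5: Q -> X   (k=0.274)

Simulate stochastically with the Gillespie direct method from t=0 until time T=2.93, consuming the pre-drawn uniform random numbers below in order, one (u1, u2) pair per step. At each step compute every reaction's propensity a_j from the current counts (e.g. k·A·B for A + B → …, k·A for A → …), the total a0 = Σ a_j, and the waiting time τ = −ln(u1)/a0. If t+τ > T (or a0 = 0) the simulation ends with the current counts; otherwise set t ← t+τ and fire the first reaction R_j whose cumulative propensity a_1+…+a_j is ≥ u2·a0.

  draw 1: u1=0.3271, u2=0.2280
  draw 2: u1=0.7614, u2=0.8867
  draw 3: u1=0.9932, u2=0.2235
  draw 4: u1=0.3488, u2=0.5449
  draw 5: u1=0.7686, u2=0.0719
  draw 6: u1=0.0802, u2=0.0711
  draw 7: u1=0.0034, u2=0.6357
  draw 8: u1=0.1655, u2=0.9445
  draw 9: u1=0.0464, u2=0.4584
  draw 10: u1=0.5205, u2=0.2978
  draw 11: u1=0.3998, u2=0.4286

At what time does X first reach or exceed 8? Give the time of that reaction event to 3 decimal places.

Threshold first reached at t = 2.807

t=0.000: X=4 Q=3 Z=4
Draw 1: a1=2.892, a2=1.756, a3=1.360, a4=0.968, a5=0.822, a0=7.798; τ=−ln(0.3271)/7.798=0.143 → t=0.143; u2·a0=0.2280·7.798=1.778 ≤ a1=2.892 → R1 fires; X=4 Q=2 Z=4
Draw 2: a1=1.928, a2=1.756, a3=1.360, a4=0.968, a5=0.548, a0=6.560; τ=−ln(0.7614)/6.560=0.042 → t=0.185; u2·a0=0.8867·6.560=5.817; a1+…+a3=5.044 < 5.817 ≤ a1+…+a4=6.012 → R4 fires; X=5 Q=2 Z=4
Draw 3: a1=2.410, a2=2.195, a3=1.700, a4=1.210, a5=0.548, a0=8.063; τ=−ln(0.9932)/8.063=0.001 → t=0.186; u2·a0=0.2235·8.063=1.802 ≤ a1=2.410 → R1 fires; X=5 Q=1 Z=4
Draw 4: a1=1.205, a2=2.195, a3=1.700, a4=1.210, a5=0.274, a0=6.584; τ=−ln(0.3488)/6.584=0.160 → t=0.346; u2·a0=0.5449·6.584=3.588; a1+a2=3.400 < 3.588 ≤ a1+…+a3=5.100 → R3 fires; X=5 Q=1 Z=3
Draw 5: a1=1.205, a2=2.195, a3=1.275, a4=1.210, a5=0.274, a0=6.159; τ=−ln(0.7686)/6.159=0.043 → t=0.388; u2·a0=0.0719·6.159=0.443 ≤ a1=1.205 → R1 fires; X=5 Q=0 Z=3
Draw 6: a1=0.000, a2=2.195, a3=1.275, a4=1.210, a5=0.000, a0=4.680; τ=−ln(0.0802)/4.680=0.539 → t=0.928; u2·a0=0.0711·4.680=0.333; a1=0.000 < 0.333 ≤ a1+a2=2.195 → R2 fires; X=6 Q=0 Z=3
Draw 7: a1=0.000, a2=2.634, a3=1.530, a4=1.452, a5=0.000, a0=5.616; τ=−ln(0.0034)/5.616=1.012 → t=1.940; u2·a0=0.6357·5.616=3.570; a1+a2=2.634 < 3.570 ≤ a1+…+a3=4.164 → R3 fires; X=6 Q=0 Z=2
Draw 8: a1=0.000, a2=2.634, a3=1.020, a4=1.452, a5=0.000, a0=5.106; τ=−ln(0.1655)/5.106=0.352 → t=2.292; u2·a0=0.9445·5.106=4.823; a1+…+a3=3.654 < 4.823 ≤ a1+…+a4=5.106 → R4 fires; X=7 Q=0 Z=2
Draw 9: a1=0.000, a2=3.073, a3=1.190, a4=1.694, a5=0.000, a0=5.957; τ=−ln(0.0464)/5.957=0.515 → t=2.807; u2·a0=0.4584·5.957=2.731; a1=0.000 < 2.731 ≤ a1+a2=3.073 → R2 fires; X=8 Q=0 Z=2
Draw 10: a1=0.000, a2=3.512, a3=1.360, a4=1.936, a5=0.000, a0=6.808; τ=−ln(0.5205)/6.808=0.096 → t=2.903; u2·a0=0.2978·6.808=2.027; a1=0.000 < 2.027 ≤ a1+a2=3.512 → R2 fires; X=9 Q=0 Z=2
Draw 11: a1=0.000, a2=3.951, a3=1.530, a4=2.178, a5=0.000, a0=7.659; τ=−ln(0.3998)/7.659=0.120 → t=3.023 > T=2.93: stop.
X first becomes ≥ 8 when it reaches 8 at the event at t=2.807.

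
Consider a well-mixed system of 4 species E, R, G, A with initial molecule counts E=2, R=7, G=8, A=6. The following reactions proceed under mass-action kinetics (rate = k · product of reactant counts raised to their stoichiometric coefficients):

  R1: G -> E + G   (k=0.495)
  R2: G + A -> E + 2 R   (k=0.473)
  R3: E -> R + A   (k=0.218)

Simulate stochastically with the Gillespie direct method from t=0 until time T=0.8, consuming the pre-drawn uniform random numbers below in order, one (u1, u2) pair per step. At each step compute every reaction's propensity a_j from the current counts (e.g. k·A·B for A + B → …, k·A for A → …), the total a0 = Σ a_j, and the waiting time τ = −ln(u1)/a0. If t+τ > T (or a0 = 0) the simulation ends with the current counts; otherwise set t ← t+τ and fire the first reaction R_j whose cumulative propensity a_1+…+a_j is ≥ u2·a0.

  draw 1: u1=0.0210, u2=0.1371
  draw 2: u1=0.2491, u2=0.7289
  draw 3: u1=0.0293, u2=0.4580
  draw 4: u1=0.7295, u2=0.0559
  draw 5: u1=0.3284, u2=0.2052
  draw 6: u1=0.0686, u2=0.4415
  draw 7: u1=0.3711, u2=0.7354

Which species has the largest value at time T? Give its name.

t=0.000: E=2 R=7 G=8 A=6
Draw 1: a1=3.960, a2=22.704, a3=0.436, a0=27.100; τ=−ln(0.0210)/27.100=0.143 → t=0.143; u2·a0=0.1371·27.100=3.715 ≤ a1=3.960 → R1 fires; E=3 R=7 G=8 A=6
Draw 2: a1=3.960, a2=22.704, a3=0.654, a0=27.318; τ=−ln(0.2491)/27.318=0.051 → t=0.193; u2·a0=0.7289·27.318=19.912; a1=3.960 < 19.912 ≤ a1+a2=26.664 → R2 fires; E=4 R=9 G=7 A=5
Draw 3: a1=3.465, a2=16.555, a3=0.872, a0=20.892; τ=−ln(0.0293)/20.892=0.169 → t=0.362; u2·a0=0.4580·20.892=9.569; a1=3.465 < 9.569 ≤ a1+a2=20.020 → R2 fires; E=5 R=11 G=6 A=4
Draw 4: a1=2.970, a2=11.352, a3=1.090, a0=15.412; τ=−ln(0.7295)/15.412=0.020 → t=0.383; u2·a0=0.0559·15.412=0.862 ≤ a1=2.970 → R1 fires; E=6 R=11 G=6 A=4
Draw 5: a1=2.970, a2=11.352, a3=1.308, a0=15.630; τ=−ln(0.3284)/15.630=0.071 → t=0.454; u2·a0=0.2052·15.630=3.207; a1=2.970 < 3.207 ≤ a1+a2=14.322 → R2 fires; E=7 R=13 G=5 A=3
Draw 6: a1=2.475, a2=7.095, a3=1.526, a0=11.096; τ=−ln(0.0686)/11.096=0.241 → t=0.696; u2·a0=0.4415·11.096=4.899; a1=2.475 < 4.899 ≤ a1+a2=9.570 → R2 fires; E=8 R=15 G=4 A=2
Draw 7: a1=1.980, a2=3.784, a3=1.744, a0=7.508; τ=−ln(0.3711)/7.508=0.132 → t=0.828 > T=0.8: stop.
At T=0.8: E=8 R=15 G=4 A=2; the largest is R.

Dominant species at T: R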